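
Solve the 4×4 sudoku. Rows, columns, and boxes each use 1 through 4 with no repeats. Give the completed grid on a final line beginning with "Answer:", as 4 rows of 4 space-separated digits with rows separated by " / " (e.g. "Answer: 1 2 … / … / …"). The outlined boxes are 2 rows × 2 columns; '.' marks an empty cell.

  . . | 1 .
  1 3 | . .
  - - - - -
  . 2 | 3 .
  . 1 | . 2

Step 1. [r4c3∈{4}] nothing but 4 survives at r4c3, so r4c3=4.
Step 2. [r1c2∈{4}] r1c2 is down to just 4 ⇒ r1c2=4.
Step 3. [r4c1∈{3}] only 3 remains possible at r4c1. So r4c1=3.
Step 4. [r1c4∈{3}] r1c4 has the single candidate 3, so r1c4=3.
Step 5. [r2c4∈{4}] r2c4 is down to just 4, so r2c4=4.
Step 6. [r1c1∈{2}] nothing but 2 survives at r1c1, so r1c1=2.
Step 7. [r3c1∈{4}] only 4 remains possible at r3c1, so r3c1=4.
Step 8. [r3c4∈{1}] nothing but 1 survives at r3c4. So r3c4=1.
Step 9. [r2c3∈{2}] r2c3's peers cover all but 2 ⇒ r2c3=2.

Answer: 2 4 1 3 / 1 3 2 4 / 4 2 3 1 / 3 1 4 2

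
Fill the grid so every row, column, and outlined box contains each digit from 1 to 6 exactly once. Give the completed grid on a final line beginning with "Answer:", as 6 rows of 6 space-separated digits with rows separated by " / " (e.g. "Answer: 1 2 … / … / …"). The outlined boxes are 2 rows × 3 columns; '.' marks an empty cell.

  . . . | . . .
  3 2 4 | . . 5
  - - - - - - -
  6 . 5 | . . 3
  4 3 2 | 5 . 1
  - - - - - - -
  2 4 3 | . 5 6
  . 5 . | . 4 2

Step 1. [r1c2∈{1,6}] across col 2, 6 lands solely at r1c2 ⇒ r1c2=6.
Step 2. [r1c3∈{1}] nothing but 1 survives at r1c3 ⇒ r1c3=1.
Step 3. [r2c5∈{1,6}] across col 5, 1 lands solely at r2c5. So r2c5=1.
Step 4. [r6c4∈{1,3}] 3 has one home in row 6: r6c4, so r6c4=3.
Step 5. [r3c4∈{2,4}] in row 3, 4 fits only at r3c4. So r3c4=4.
Step 6. [r3c5∈{2}] r3c5 has the single candidate 2, so r3c5=2.
Step 7. [r5c4∈{1}] r5c4 has the single candidate 1. So r5c4=1.
Step 8. [r6c3∈{6}] r6c3 is down to just 6, so r6c3=6.
Step 9. [r4c5∈{6}] r4c5 has the single candidate 6. So r4c5=6.
Step 10. [r2c4∈{6}] only 6 remains possible at r2c4 ⇒ r2c4=6.
Step 11. [r1c6∈{4}] only 4 remains possible at r1c6. So r1c6=4.
Step 12. [r6c1∈{1}] r6c1 is down to just 1. So r6c1=1.
Step 13. [r1c1∈{5}] r1c1's peers cover all but 5 ⇒ r1c1=5.
Step 14. [r3c2∈{1}] nothing but 1 survives at r3c2 ⇒ r3c2=1.
Step 15. [r1c4∈{2}] nothing but 2 survives at r1c4, so r1c4=2.
Step 16. [r1c5∈{3}] nothing but 3 survives at r1c5 ⇒ r1c5=3.

Answer: 5 6 1 2 3 4 / 3 2 4 6 1 5 / 6 1 5 4 2 3 / 4 3 2 5 6 1 / 2 4 3 1 5 6 / 1 5 6 3 4 2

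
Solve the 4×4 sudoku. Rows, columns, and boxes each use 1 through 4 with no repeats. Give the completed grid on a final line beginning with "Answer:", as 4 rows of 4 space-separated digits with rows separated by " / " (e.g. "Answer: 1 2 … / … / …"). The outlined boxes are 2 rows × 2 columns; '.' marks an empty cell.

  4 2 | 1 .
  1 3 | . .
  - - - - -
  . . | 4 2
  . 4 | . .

Step 1. [r4c3∈{3}] nothing but 3 survives at r4c3 ⇒ r4c3=3.
Step 2. [r3c1∈{3}] r3c1's peers cover all but 3, so r3c1=3.
Step 3. [r2c3∈{2}] r2c3 has the single candidate 2 ⇒ r2c3=2.
Step 4. [r3c2∈{1}] only 1 remains possible at r3c2 ⇒ r3c2=1.
Step 5. [r2c4∈{4}] only 4 remains possible at r2c4 ⇒ r2c4=4.
Step 6. [r1c4∈{3}] nothing but 3 survives at r1c4. So r1c4=3.
Step 7. [r4c4∈{1}] r4c4's peers cover all but 1, so r4c4=1.
Step 8. [r4c1∈{2}] only 2 remains possible at r4c1 ⇒ r4c1=2.

Answer: 4 2 1 3 / 1 3 2 4 / 3 1 4 2 / 2 4 3 1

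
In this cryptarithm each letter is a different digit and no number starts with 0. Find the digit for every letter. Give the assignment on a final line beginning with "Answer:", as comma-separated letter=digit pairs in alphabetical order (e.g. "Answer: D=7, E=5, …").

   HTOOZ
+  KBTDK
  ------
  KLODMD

Step 1. [col 1: Z + K ≡ D (mod 10)] column 1 (Z + K ≡ D (mod 10), carry-in 0) doesn't pin K yet; pick K=1 and continue. So K=1.
Step 2. [col 1: Z + K ≡ D (mod 10)] several values work for D in column 1 (Z + K ≡ D (mod 10), carry-in 0); try D=5. So D=5.
Step 3. [col 1: Z + K ≡ D (mod 10)] from column 1 (K=1, D=5, carry-in 0, digits 1,5 already taken and all letters distinct): Z must equal 4. So Z=4.
Step 4. [col 2: O + D ≡ M (mod 10)] column 2 (O + D ≡ M (mod 10), carry-in 0) doesn't pin M yet; pick M=7 and continue ⇒ M=7.
Step 5. [col 2: O + D ≡ M (mod 10)] from column 2 (D=5, M=7, carry-in 0, digits 1,4,5,7 already taken and all letters distinct): O must equal 2, so O=2.
Step 6. [col 3: O + T ≡ D (mod 10)] column 3: given O=2, D=5, carry-in 0, and digits 1,2,4,5,7 already taken and all letters distinct, O+T≡D (mod 10) forces T=3, so T=3.
Step 7. [col 4: T + B ≡ O (mod 10)] column 4 reads T+B+carry(0)=O with T=3, O=2; with digits 1,2,3,4,5,7 already taken and all letters distinct, the only value for B is 9, so B=9.
Step 8. [col 5: H + K ≡ L (mod 10)] L=0 is one option consistent with column 5 (H + K ≡ L (mod 10), carry-in 1) — take it. So L=0.
Step 9. [col 5: H + K ≡ L (mod 10)] column 5: given K=1, L=0, carry-in 1, and digits 0,1,2,3,4,5,7,9 already taken and all letters distinct, H+K≡L (mod 10) forces H=8. So H=8.

Answer: B=9, D=5, H=8, K=1, L=0, M=7, O=2, T=3, Z=4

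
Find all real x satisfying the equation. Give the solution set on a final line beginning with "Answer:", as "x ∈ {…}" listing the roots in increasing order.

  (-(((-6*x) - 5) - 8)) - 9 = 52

Step 1. [(-(((-6*x) - 5) - 8)) - 9 = 52] 9 comes off first (add 9) ⇒ sub: -(((-6*x) - 5) - 8) = 61.
Step 2. [-(((-6*x) - 5) - 8) = 61] flip signs both sides, so neg: ((-6*x) - 5) - 8 = -61.
Step 3. [((-6*x) - 5) - 8 = -61] 8 comes off first (add 8) ⇒ sub: (-6*x) - 5 = -53.
Step 4. [(-6*x) - 5 = -53] add 5: x sits inside (… - 5), so sub: -6*x = -48.
Step 5. [-6*x = -48] leading coefficient -6: divide by -6, so div: x = 8.

Answer: x ∈ {8}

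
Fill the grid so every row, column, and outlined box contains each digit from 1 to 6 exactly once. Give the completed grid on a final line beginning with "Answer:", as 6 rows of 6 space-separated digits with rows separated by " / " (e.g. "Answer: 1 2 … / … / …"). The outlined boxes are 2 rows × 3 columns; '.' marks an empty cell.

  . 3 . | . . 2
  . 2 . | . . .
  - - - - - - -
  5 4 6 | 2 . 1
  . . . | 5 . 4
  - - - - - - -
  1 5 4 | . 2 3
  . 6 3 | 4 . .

Step 1. [r2c6∈{5,6}] r2c6 is the only open cell in col 6 admitting 6, so r2c6=6.
Step 2. [r1c4∈{1}] r1c4 has the single candidate 1, so r1c4=1.
Step 3. [r1c3∈{5}] r1c3 has the single candidate 5. So r1c3=5.
Step 4. [r2c5∈{3,4,5}] across row 2, 5 lands solely at r2c5, so r2c5=5.
Step 5. [r4c1∈{2,3}] 3 has one home in col 1: r4c1 ⇒ r4c1=3.
Step 6. [r1c5∈{4}] nothing but 4 survives at r1c5. So r1c5=4.
Step 7. [r4c3∈{1,2}] r4c3 is the only open cell in row 4 admitting 2 ⇒ r4c3=2.
Step 8. [r2c4∈{3}] nothing but 3 survives at r2c4 ⇒ r2c4=3.
Step 9. [r1c1∈{6}] r1c1's peers cover all but 6 ⇒ r1c1=6.
Step 10. [r2c3∈{1}] r2c3 is down to just 1, so r2c3=1.
Step 11. [r2c1∈{4}] r2c1 is down to just 4. So r2c1=4.
Step 12. [r4c5∈{6}] nothing but 6 survives at r4c5, so r4c5=6.
Step 13. [r6c5∈{1}] r6c5 has the single candidate 1, so r6c5=1.
Step 14. [r4c2∈{1}] r4c2's peers cover all but 1 ⇒ r4c2=1.
Step 15. [r6c1∈{2}] r6c1's peers cover all but 2, so r6c1=2.
Step 16. [r5c4∈{6}] only 6 remains possible at r5c4 ⇒ r5c4=6.
Step 17. [r6c6∈{5}] r6c6 is down to just 5, so r6c6=5.
Step 18. [r3c5∈{3}] only 3 remains possible at r3c5 ⇒ r3c5=3.

Answer: 6 3 5 1 4 2 / 4 2 1 3 5 6 / 5 4 6 2 3 1 / 3 1 2 5 6 4 / 1 5 4 6 2 3 / 2 6 3 4 1 5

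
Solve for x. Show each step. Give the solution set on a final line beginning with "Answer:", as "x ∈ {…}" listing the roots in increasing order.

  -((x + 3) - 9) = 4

Step 1. [-((x + 3) - 9) = 4] leading − — multiply by −1, so neg: (x + 3) - 9 = -4.
Step 2. [(x + 3) - 9 = -4] 9 comes off first (add 9), so sub: x + 3 = 5.
Step 3. [x + 3 = 5] +3 is outermost — subtract 3 both sides ⇒ sub: x = 2.

Answer: x ∈ {2}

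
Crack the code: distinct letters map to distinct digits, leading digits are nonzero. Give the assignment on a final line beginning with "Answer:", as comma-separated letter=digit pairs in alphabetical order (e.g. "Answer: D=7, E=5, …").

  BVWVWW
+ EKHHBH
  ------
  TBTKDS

Step 1. [col 1: W + H ≡ S (mod 10)] no forcing yet in column 1 (carry-in 0); W=4 is free and consistent — try it ⇒ W=4.
Step 2. [col 1: W + H ≡ S (mod 10)] several values work for S in column 1 (W + H ≡ S (mod 10), carry-in 0); try S=7, so S=7.
Step 3. [col 1: W + H ≡ S (mod 10)] column 1: given W=4, S=7, carry-in 0, and digits 4,7 already taken and all letters distinct, W+H≡S (mod 10) forces H=3 ⇒ H=3.
Step 4. [col 2: W + B ≡ D (mod 10)] D=5 is one option consistent with column 2 (W + B ≡ D (mod 10), carry-in 0) — take it. So D=5.
Step 5. [col 2: W + B ≡ D (mod 10)] column 2 reads W+B+carry(0)=D with W=4, D=5; with digits 3,4,5,7 already taken and all letters distinct, the only value for B is 1 ⇒ B=1.
Step 6. [col 3: V + H ≡ K (mod 10)] V=9 is one option consistent with column 3 (V + H ≡ K (mod 10), carry-in 0) — take it, so V=9.
Step 7. [col 3: V + H ≡ K (mod 10)] in column 3 we have V+H≡K with carry-in 0; given V=9, H=3 and digits 1,3,4,5,7,9 already taken and all letters distinct, that pins K to 2, so K=2.
Step 8. [col 4: W + H ≡ T (mod 10)] in column 4 we have W+H≡T with carry-in 1; given W=4, H=3 and digits 1,2,3,4,5,7,9 already taken and all letters distinct, that pins T to 8 ⇒ T=8.
Step 9. [col 6: B + E ≡ T (mod 10)] column 6 reads B+E+carry(1)=T with B=1, T=8; with digits 1,2,3,4,5,7,8,9 already taken and all letters distinct, the only value for E is 6, so E=6.

Answer: B=1, D=5, E=6, H=3, K=2, S=7, T=8, V=9, W=4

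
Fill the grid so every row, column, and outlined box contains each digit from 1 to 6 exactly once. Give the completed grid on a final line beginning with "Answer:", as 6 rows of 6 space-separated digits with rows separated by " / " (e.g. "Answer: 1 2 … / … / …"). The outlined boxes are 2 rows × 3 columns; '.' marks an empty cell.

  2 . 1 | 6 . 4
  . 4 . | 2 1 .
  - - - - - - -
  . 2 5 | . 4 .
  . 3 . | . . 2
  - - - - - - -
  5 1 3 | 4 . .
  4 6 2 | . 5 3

Step 1. [r3c6∈{1,6}] 1 has one home in col 6: r3c6, so r3c6=1.
Step 2. [r4c5∈{6}] r4c5 has the single candidate 6, so r4c5=6.
Step 3. [r2c1∈{3,6}] r2c1 is the only open cell in row 2 admitting 3 ⇒ r2c1=3.
Step 4. [r5c5∈{2}] r5c5's peers cover all but 2 ⇒ r5c5=2.
Step 5. [r4c4∈{5}] only 5 remains possible at r4c4. So r4c4=5.
Step 6. [r3c4∈{3}] r3c4 is down to just 3, so r3c4=3.
Step 7. [r1c5∈{3}] r1c5's peers cover all but 3, so r1c5=3.
Step 8. [r6c4∈{1}] only 1 remains possible at r6c4, so r6c4=1.
Step 9. [r3c1∈{6}] only 6 remains possible at r3c1 ⇒ r3c1=6.
Step 10. [r4c1∈{1}] r4c1's peers cover all but 1. So r4c1=1.
Step 11. [r1c2∈{5}] r1c2's peers cover all but 5, so r1c2=5.
Step 12. [r2c3∈{6}] nothing but 6 survives at r2c3. So r2c3=6.
Step 13. [r4c3∈{4}] r4c3's peers cover all but 4, so r4c3=4.
Step 14. [r2c6∈{5}] only 5 remains possible at r2c6 ⇒ r2c6=5.
Step 15. [r5c6∈{6}] only 6 remains possible at r5c6. So r5c6=6.

Answer: 2 5 1 6 3 4 / 3 4 6 2 1 5 / 6 2 5 3 4 1 / 1 3 4 5 6 2 / 5 1 3 4 2 6 / 4 6 2 1 5 3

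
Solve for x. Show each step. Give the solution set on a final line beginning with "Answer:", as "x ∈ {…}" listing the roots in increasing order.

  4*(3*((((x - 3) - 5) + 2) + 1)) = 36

Step 1. [4*(3*((((x - 3) - 5) + 2) + 1)) = 36] 4 out front; divide by 4, so div: 3*((((x - 3) - 5) + 2) + 1) = 9.
Step 2. [3*((((x - 3) - 5) + 2) + 1) = 9] 3 out front; divide by 3. So div: (((x - 3) - 5) + 2) + 1 = 3.
Step 3. [(((x - 3) - 5) + 2) + 1 = 3] peel the +1: subtract 1 from each side ⇒ sub: ((x - 3) - 5) + 2 = 2.
Step 4. [((x - 3) - 5) + 2 = 2] peel the +2: subtract 2 from each side ⇒ sub: (x - 3) - 5 = 0.
Step 5. [(x - 3) - 5 = 0] the outer -5 inverts by adding 5 ⇒ sub: x - 3 = 5.
Step 6. [x - 3 = 5] the outer -3 inverts by adding 3. So sub: x = 8.

Answer: x ∈ {8}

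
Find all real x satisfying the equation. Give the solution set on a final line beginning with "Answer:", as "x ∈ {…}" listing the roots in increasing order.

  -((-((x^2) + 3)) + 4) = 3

Step 1. [-((-((x^2) + 3)) + 4) = 3] flip signs both sides ⇒ neg: (-((x^2) + 3)) + 4 = -3.
Step 2. [(-((x^2) + 3)) + 4 = -3] +4 is outermost — subtract 4 both sides. So sub: -((x^2) + 3) = -7.
Step 3. [-((x^2) + 3) = -7] LHS negated; negate both sides ⇒ neg: (x^2) + 3 = 7.
Step 4. [(x^2) + 3 = 7] +3 is outermost — subtract 3 both sides ⇒ sub: x^2 = 4.
Step 5. [x^2 = 4] √ both sides: 4 ≥ 0 gives two branches. So sqrt: x = 2 or -2.

Answer: x ∈ {-2, 2}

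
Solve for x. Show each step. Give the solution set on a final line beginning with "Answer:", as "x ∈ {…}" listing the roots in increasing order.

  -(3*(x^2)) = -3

Step 1. [-(3*(x^2)) = -3] leading − — multiply by −1 ⇒ neg: 3*(x^2) = 3.
Step 2. [3*(x^2) = 3] divide by the outer 3, so div: x^2 = 1.
Step 3. [x^2 = 1] √ both sides: 1 ≥ 0 gives two branches ⇒ sqrt: x = 1 or -1.

Answer: x ∈ {-1, 1}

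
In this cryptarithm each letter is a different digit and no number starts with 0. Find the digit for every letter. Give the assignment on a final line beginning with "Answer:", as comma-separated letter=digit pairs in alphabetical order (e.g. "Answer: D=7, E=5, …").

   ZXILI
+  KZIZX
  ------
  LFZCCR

Step 1. [L] adding two 5-digit numbers gives at most 5+1 digits, and here it does — L is that final carry and must be 1 ⇒ L=1.
Step 2. [col 1: I + X ≡ R (mod 10)] X=9 is one option consistent with column 1 (I + X ≡ R (mod 10), carry-in 0) — take it ⇒ X=9.
Step 3. [col 1: I + X ≡ R (mod 10)] column 1 (I + X ≡ R (mod 10), carry-in 0) doesn't pin R yet; pick R=7 and continue, so R=7.
Step 4. [col 1: I + X ≡ R (mod 10)] from column 1 (X=9, R=7, carry-in 0, digits 1,7,9 already taken and all letters distinct): I must equal 8, so I=8.
Step 5. [col 2: L + Z ≡ C (mod 10)] Z=4 is one option consistent with column 2 (L + Z ≡ C (mod 10), carry-in 1) — take it. So Z=4.
Step 6. [col 2: L + Z ≡ C (mod 10)] column 2 reads L+Z+carry(1)=C with L=1, Z=4; with digits 1,4,7,8,9 already taken and all letters distinct, the only value for C is 6 ⇒ C=6.
Step 7. [col 5: Z + K ≡ F (mod 10)] no forcing yet in column 5 (carry-in 1); K=5 is free and consistent — try it. So K=5.
Step 8. [col 5: Z + K ≡ F (mod 10)] column 5 reads Z+K+carry(1)=F with Z=4, K=5; with digits 1,4,5,6,7,8,9 already taken and all letters distinct, the only value for F is 0. So F=0.

Answer: C=6, F=0, I=8, K=5, L=1, R=7, X=9, Z=4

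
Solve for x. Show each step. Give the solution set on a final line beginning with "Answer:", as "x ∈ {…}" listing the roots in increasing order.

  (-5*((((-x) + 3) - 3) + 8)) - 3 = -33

Step 1. [(-5*((((-x) + 3) - 3) + 8)) - 3 = -33] the outer -3 inverts by adding 3. So sub: -5*((((-x) + 3) - 3) + 8) = -30.
Step 2. [-5*((((-x) + 3) - 3) + 8) = -30] leading coefficient -5: divide by -5, so div: (((-x) + 3) - 3) + 8 = 6.
Step 3. [(((-x) + 3) - 3) + 8 = 6] the outer +8 inverts by subtracting 8 ⇒ sub: ((-x) + 3) - 3 = -2.
Step 4. [((-x) + 3) - 3 = -2] -3 is outermost — add 3 both sides, so sub: (-x) + 3 = 1.
Step 5. [(-x) + 3 = 1] +3 is outermost — subtract 3 both sides ⇒ sub: -x = -2.
Step 6. [-x = -2] flip signs both sides, so neg: x = 2.

Answer: x ∈ {2}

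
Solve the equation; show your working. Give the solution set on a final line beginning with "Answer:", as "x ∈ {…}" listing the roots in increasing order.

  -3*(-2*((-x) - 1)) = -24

Step 1. [-3*(-2*((-x) - 1)) = -24] LHS = -3·(…); ÷-3 both sides, so div: -2*((-x) - 1) = 8.
Step 2. [-2*((-x) - 1) = 8] leading coefficient -2: divide by -2 ⇒ div: (-x) - 1 = -4.
Step 3. [(-x) - 1 = -4] peel the -1: add 1 from each side. So sub: -x = -3.
Step 4. [-x = -3] leading − — multiply by −1. So neg: x = 3.

Answer: x ∈ {3}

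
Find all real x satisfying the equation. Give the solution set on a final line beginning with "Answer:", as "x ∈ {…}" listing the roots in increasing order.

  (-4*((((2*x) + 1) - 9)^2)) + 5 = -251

Step 1. [(-4*((((2*x) + 1) - 9)^2)) + 5 = -251] 5 comes off first (subtract 5) ⇒ sub: -4*((((2*x) + 1) - 9)^2) = -256.
Step 2. [-4*((((2*x) + 1) - 9)^2) = -256] divide by the outer -4 ⇒ div: (((2*x) + 1) - 9)^2 = 64.
Step 3. [(((2*x) + 1) - 9)^2 = 64] LHS squared, RHS 64 ≥ 0: apply √ (±), so sqrt: ((2*x) + 1) - 9 = 8 or -8.
Step 4. [((2*x) + 1) - 9 = 8 or -8] the outer -9 inverts by adding 9 ⇒ sub: (2*x) + 1 = 17 or 1.
Step 5. [(2*x) + 1 = 17 or 1] peel the +1: subtract 1 from each side, so sub: 2*x = 16 or 0.
Step 6. [2*x = 16 or 0] 2·(inner) — divide through by 2 ⇒ div: x = 8 or 0.

Answer: x ∈ {0, 8}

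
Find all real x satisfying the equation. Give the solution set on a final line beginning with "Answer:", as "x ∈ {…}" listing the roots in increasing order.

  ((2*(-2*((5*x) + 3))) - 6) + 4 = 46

Step 1. [((2*(-2*((5*x) + 3))) - 6) + 4 = 46] the outer +4 inverts by subtracting 4, so sub: (2*(-2*((5*x) + 3))) - 6 = 42.
Step 2. [(2*(-2*((5*x) + 3))) - 6 = 42] 2 divides every term; factor it out, so factor: (-2*((5*x) + 3)) - 3 = 21.
Step 3. [(-2*((5*x) + 3)) - 3 = 21] 3 comes off first (add 3) ⇒ sub: -2*((5*x) + 3) = 24.
Step 4. [-2*((5*x) + 3) = 24] leading coefficient -2: divide by -2. So div: (5*x) + 3 = -12.
Step 5. [(5*x) + 3 = -12] the outer +3 inverts by subtracting 3, so sub: 5*x = -15.
Step 6. [5*x = -15] 5·(inner) — divide through by 5. So div: x = -3.

Answer: x ∈ {-3}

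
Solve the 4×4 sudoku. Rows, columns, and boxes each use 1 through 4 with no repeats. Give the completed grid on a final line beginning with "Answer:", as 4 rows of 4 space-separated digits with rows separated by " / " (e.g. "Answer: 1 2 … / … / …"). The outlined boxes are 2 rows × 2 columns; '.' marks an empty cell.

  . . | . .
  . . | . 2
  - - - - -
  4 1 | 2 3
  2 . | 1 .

Step 1. [r4c2∈{3}] r4c2's peers cover all but 3 ⇒ r4c2=3.
Step 2. [r2c2∈{4}] r2c2 has the single candidate 4 ⇒ r2c2=4.
Step 3. [r2c1∈{1,3}] row 2 places 1 nowhere but r2c1 ⇒ r2c1=1.
Step 4. [r1c3∈{3,4}] 4 has one home in col 3: r1c3, so r1c3=4.
Step 5. [r1c1∈{3}] r1c1's peers cover all but 3 ⇒ r1c1=3.
Step 6. [r2c3∈{3}] r2c3 is down to just 3 ⇒ r2c3=3.
Step 7. [r1c2∈{2}] r1c2 is down to just 2. So r1c2=2.
Step 8. [r1c4∈{1}] r1c4's peers cover all but 1 ⇒ r1c4=1.
Step 9. [r4c4∈{4}] r4c4 has the single candidate 4, so r4c4=4.

Answer: 3 2 4 1 / 1 4 3 2 / 4 1 2 3 / 2 3 1 4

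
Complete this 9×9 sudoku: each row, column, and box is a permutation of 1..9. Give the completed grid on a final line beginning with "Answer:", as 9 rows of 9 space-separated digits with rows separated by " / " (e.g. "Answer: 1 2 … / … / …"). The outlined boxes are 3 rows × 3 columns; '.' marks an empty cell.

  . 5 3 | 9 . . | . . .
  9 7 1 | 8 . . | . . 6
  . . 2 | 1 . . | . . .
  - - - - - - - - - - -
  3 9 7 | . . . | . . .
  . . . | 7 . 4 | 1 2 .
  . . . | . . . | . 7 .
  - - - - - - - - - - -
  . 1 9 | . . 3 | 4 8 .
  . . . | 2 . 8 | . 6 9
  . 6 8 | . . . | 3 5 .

Step 1. [r8c5∈{1,4,5,7}] r8c5 is the only open cell in row 8 admitting 1. So r8c5=1.
Step 2. [r5c5∈{3,5,6,8,9}] in row 5, 9 fits only at r5c5. So r5c5=9.
Step 3. [r6c1∈{1,2,4,5,6,8}] r6c1 is the only open cell in col 1 admitting 1, so r6c1=1.
Step 4. [r4c8∈{4}] r4c8 has the single candidate 4, so r4c8=4.
Step 5. [r2c5∈{2,3,4,5}] across row 2, 4 lands solely at r2c5 ⇒ r2c5=4.
Step 6. [r3c5∈{3,5,6,7}] across box 2, 3 lands solely at r3c5. So r3c5=3.
Step 7. [r9c5∈{7}] r9c5 has the single candidate 7, so r9c5=7.
Step 8. [r5c2∈{8}] only 8 remains possible at r5c2. So r5c2=8.
Step 9. [r3c2∈{4}] r3c2 has the single candidate 4, so r3c2=4.
Step 10. [r6c7∈{5,6,8,9}] row 6 places 9 nowhere but r6c7, so r6c7=9.
Step 11. [r4c7∈{5,6,8}] r4c7 is the only open cell in col 7 admitting 6, so r4c7=6.
Step 12. [r4c4∈{5}] r4c4 is down to just 5. So r4c4=5.
Step 13. [r4c9∈{8}] only 8 remains possible at r4c9. So r4c9=8.
Step 14. [r8c7∈{7}] r8c7 has the single candidate 7, so r8c7=7.
Step 15. [r4c5∈{2}] nothing but 2 survives at r4c5. So r4c5=2.
Step 16. [r6c6∈{6}] r6c6 is down to just 6. So r6c6=6.
Step 17. [r7c9∈{2}] only 2 remains possible at r7c9 ⇒ r7c9=2.
Step 18. [r3c1∈{6,8}] in row 3, 6 fits only at r3c1 ⇒ r3c1=6.
Step 19. [r5c1∈{5}] nothing but 5 survives at r5c1. So r5c1=5.
Step 20. [r3c7∈{5,8}] 8 has one home in row 3: r3c7 ⇒ r3c7=8.
Step 21. [r2c7∈{2,5}] in col 7, 5 fits only at r2c7, so r2c7=5.
Step 22. [r8c1∈{4}] r8c1 is down to just 4, so r8c1=4.
Step 23. [r1c9∈{1,4,7}] row 1 places 4 nowhere but r1c9 ⇒ r1c9=4.
Step 24. [r1c6∈{2,7}] row 1 places 7 nowhere but r1c6. So r1c6=7.
Step 25. [r7c5∈{5,6}] row 7 places 5 nowhere but r7c5. So r7c5=5.
Step 26. [r6c4∈{3}] r6c4 has the single candidate 3. So r6c4=3.
Step 27. [r9c6∈{9}] r9c6 has the single candidate 9. So r9c6=9.
Step 28. [r3c8∈{9}] only 9 remains possible at r3c8, so r3c8=9.
Step 29. [r1c8∈{1}] only 1 remains possible at r1c8 ⇒ r1c8=1.
Step 30. [r7c4∈{6}] r7c4 is down to just 6, so r7c4=6.
Step 31. [r1c5∈{6}] only 6 remains possible at r1c5. So r1c5=6.
Step 32. [r1c7∈{2}] nothing but 2 survives at r1c7, so r1c7=2.
Step 33. [r6c2∈{2}] r6c2 is down to just 2, so r6c2=2.
Step 34. [r6c3∈{4}] r6c3's peers cover all but 4. So r6c3=4.
Step 35. [r5c9∈{3}] r5c9 has the single candidate 3. So r5c9=3.
Step 36. [r2c6∈{2}] r2c6 has the single candidate 2, so r2c6=2.
Step 37. [r2c8∈{3}] nothing but 3 survives at r2c8, so r2c8=3.
Step 38. [r6c9∈{5}] r6c9 is down to just 5. So r6c9=5.
Step 39. [r9c1∈{2}] r9c1 has the single candidate 2 ⇒ r9c1=2.
Step 40. [r9c9∈{1}] only 1 remains possible at r9c9 ⇒ r9c9=1.
Step 41. [r5c3∈{6}] r5c3 has the single candidate 6 ⇒ r5c3=6.
Step 42. [r3c9∈{7}] r3c9 has the single candidate 7, so r3c9=7.
Step 43. [r8c2∈{3}] r8c2 is down to just 3, so r8c2=3.
Step 44. [r3c6∈{5}] r3c6's peers cover all but 5, so r3c6=5.
Step 45. [r1c1∈{8}] nothing but 8 survives at r1c1. So r1c1=8.
Step 46. [r4c6∈{1}] nothing but 1 survives at r4c6 ⇒ r4c6=1.
Step 47. [r6c5∈{8}] nothing but 8 survives at r6c5. So r6c5=8.
Step 48. [r9c4∈{4}] only 4 remains possible at r9c4. So r9c4=4.
Step 49. [r7c1∈{7}] r7c1 has the single candidate 7 ⇒ r7c1=7.
Step 50. [r8c3∈{5}] nothing but 5 survives at r8c3. So r8c3=5.

Answer: 8 5 3 9 6 7 2 1 4 / 9 7 1 8 4 2 5 3 6 / 6 4 2 1 3 5 8 9 7 / 3 9 7 5 2 1 6 4 8 / 5 8 6 7 9 4 1 2 3 / 1 2 4 3 8 6 9 7 5 / 7 1 9 6 5 3 4 8 2 / 4 3 5 2 1 8 7 6 9 / 2 6 8 4 7 9 3 5 1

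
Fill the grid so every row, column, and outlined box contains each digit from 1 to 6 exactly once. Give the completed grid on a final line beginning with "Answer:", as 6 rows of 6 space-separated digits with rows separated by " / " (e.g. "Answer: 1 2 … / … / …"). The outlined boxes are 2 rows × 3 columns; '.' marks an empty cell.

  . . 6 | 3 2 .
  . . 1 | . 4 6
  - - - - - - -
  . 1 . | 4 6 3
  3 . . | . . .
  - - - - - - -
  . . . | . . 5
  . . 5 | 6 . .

Step 1. [r5c3∈{2,3,4}] 3 has one home in col 3: r5c3, so r5c3=3.
Step 2. [r5c5∈{1}] r5c5's peers cover all but 1 ⇒ r5c5=1.
Step 3. [r4c2∈{2,4,5,6}] 6 has one home in row 4: r4c2. So r4c2=6.
Step 4. [r5c4∈{2}] r5c4's peers cover all but 2, so r5c4=2.
Step 5. [r5c2∈{4}] only 4 remains possible at r5c2. So r5c2=4.
Step 6. [r2c4∈{5}] only 5 remains possible at r2c4, so r2c4=5.
Step 7. [r2c1∈{2}] r2c1 has the single candidate 2 ⇒ r2c1=2.
Step 8. [r4c6∈{1,2}] 2 has one home in col 6: r4c6. So r4c6=2.
Step 9. [r1c1∈{4,5}] across row 1, 4 lands solely at r1c1. So r1c1=4.
Step 10. [r1c2∈{5}] r1c2 is down to just 5 ⇒ r1c2=5.
Step 11. [r2c2∈{3}] r2c2 has the single candidate 3 ⇒ r2c2=3.
Step 12. [r4c3∈{4}] r4c3 has the single candidate 4, so r4c3=4.
Step 13. [r6c5∈{3}] r6c5's peers cover all but 3 ⇒ r6c5=3.
Step 14. [r1c6∈{1}] r1c6 is down to just 1, so r1c6=1.
Step 15. [r4c5∈{5}] nothing but 5 survives at r4c5. So r4c5=5.
Step 16. [r3c3∈{2}] only 2 remains possible at r3c3. So r3c3=2.
Step 17. [r6c1∈{1}] r6c1 is down to just 1. So r6c1=1.
Step 18. [r5c1∈{6}] r5c1's peers cover all but 6. So r5c1=6.
Step 19. [r3c1∈{5}] r3c1 is down to just 5, so r3c1=5.
Step 20. [r4c4∈{1}] r4c4 has the single candidate 1. So r4c4=1.
Step 21. [r6c2∈{2}] nothing but 2 survives at r6c2, so r6c2=2.
Step 22. [r6c6∈{4}] r6c6's peers cover all but 4 ⇒ r6c6=4.

Answer: 4 5 6 3 2 1 / 2 3 1 5 4 6 / 5 1 2 4 6 3 / 3 6 4 1 5 2 / 6 4 3 2 1 5 / 1 2 5 6 3 4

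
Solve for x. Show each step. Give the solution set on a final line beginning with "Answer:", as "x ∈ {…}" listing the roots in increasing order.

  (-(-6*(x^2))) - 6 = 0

Step 1. [(-(-6*(x^2))) - 6 = 0] 6 comes off first (add 6). So sub: -(-6*(x^2)) = 6.
Step 2. [-(-6*(x^2)) = 6] flip signs both sides ⇒ neg: -6*(x^2) = -6.
Step 3. [-6*(x^2) = -6] -6·(inner) — divide through by -6, so div: x^2 = 1.
Step 4. [x^2 = 1] √ both sides: 1 ≥ 0 gives two branches, so sqrt: x = 1 or -1.

Answer: x ∈ {-1, 1}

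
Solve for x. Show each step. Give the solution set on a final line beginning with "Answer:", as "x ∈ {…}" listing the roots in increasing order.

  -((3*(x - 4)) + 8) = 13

Step 1. [-((3*(x - 4)) + 8) = 13] leading − — multiply by −1 ⇒ neg: (3*(x - 4)) + 8 = -13.
Step 2. [(3*(x - 4)) + 8 = -13] peel the +8: subtract 8 from each side ⇒ sub: 3*(x - 4) = -21.
Step 3. [3*(x - 4) = -21] 3 out front; divide by 3 ⇒ div: x - 4 = -7.
Step 4. [x - 4 = -7] add 4: x sits inside (… - 4), so sub: x = -3.

Answer: x ∈ {-3}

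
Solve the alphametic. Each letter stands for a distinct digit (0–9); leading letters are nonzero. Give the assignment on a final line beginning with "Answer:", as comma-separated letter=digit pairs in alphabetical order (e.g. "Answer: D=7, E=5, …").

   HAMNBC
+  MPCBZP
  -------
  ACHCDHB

Step 1. [col 1: C + P ≡ B (mod 10)] column 1 (C + P ≡ B (mod 10), carry-in 0) doesn't pin C yet; pick C=4 and continue. So C=4.
Step 2. [col 1: C + P ≡ B (mod 10)] P=3 is one option consistent with column 1 (C + P ≡ B (mod 10), carry-in 0) — take it ⇒ P=3.
Step 3. [A] A is the leading digit of a 7-digit sum of two 6-digit numbers; the final carry is exactly 1. So A=1.
Step 4. [col 1: C + P ≡ B (mod 10)] in column 1 we have C+P≡B with carry-in 0; given C=4, P=3 and digits 1,3,4 already taken and all letters distinct, that pins B to 7. So B=7.
Step 5. [col 2: B + Z ≡ H (mod 10)] Z=8 is one option consistent with column 2 (B + Z ≡ H (mod 10), carry-in 0) — take it. So Z=8.
Step 6. [col 2: B + Z ≡ H (mod 10)] column 2: given B=7, Z=8, carry-in 0, and digits 1,3,4,7,8 already taken and all letters distinct, B+Z≡H (mod 10) forces H=5. So H=5.
Step 7. [col 3: N + B ≡ D (mod 10)] in column 3 we have N+B≡D with carry-in 1; given B=7 and digits 1,3,4,5,7,8 already taken and all letters distinct, that pins N to 2, so N=2.
Step 8. [col 3: N + B ≡ D (mod 10)] column 3 reads N+B+carry(1)=D with N=2, B=7; with digits 1,2,3,4,5,7,8 already taken and all letters distinct, the only value for D is 0, so D=0.
Step 9. [col 4: M + C ≡ C (mod 10)] column 4 reads M+C+carry(1)=C with C=4; with digits 0,1,2,3,4,5,7,8 already taken and all letters distinct, the only value for M is 9 ⇒ M=9.

Answer: A=1, B=7, C=4, D=0, H=5, M=9, N=2, P=3, Z=8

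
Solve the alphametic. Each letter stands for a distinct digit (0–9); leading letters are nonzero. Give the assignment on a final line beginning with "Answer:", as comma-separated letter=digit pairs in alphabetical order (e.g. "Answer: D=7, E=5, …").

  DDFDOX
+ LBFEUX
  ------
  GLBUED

Step 1. [col 1: X + X ≡ D (mod 10)] column 1 (X + X ≡ D (mod 10), carry-in 0) doesn't pin D yet; pick D=6 and continue. So D=6.
Step 2. [col 1: X + X ≡ D (mod 10)] X=8 is one option consistent with column 1 (X + X ≡ D (mod 10), carry-in 0) — take it. So X=8.
Step 3. [col 2: O + U ≡ E (mod 10)] several values work for U in column 2 (O + U ≡ E (mod 10), carry-in 1); try U=0. So U=0.
Step 4. [col 2: O + U ≡ E (mod 10)] column 2 (O + U ≡ E (mod 10), carry-in 1) doesn't pin O yet; pick O=3 and continue, so O=3.
Step 5. [col 2: O + U ≡ E (mod 10)] from column 2 (O=3, U=0, carry-in 1, digits 0,3,6,8 already taken and all letters distinct): E must equal 4. So E=4.
Step 6. [col 4: F + F ≡ B (mod 10)] column 4 (F + F ≡ B (mod 10), carry-in 1) doesn't pin F yet; pick F=7 and continue ⇒ F=7.
Step 7. [col 4: F + F ≡ B (mod 10)] column 4 reads F+F+carry(1)=B with F=7; with digits 0,3,4,6,7,8 already taken and all letters distinct, the only value for B is 5, so B=5.
Step 8. [col 5: D + B ≡ L (mod 10)] in column 5 we have D+B≡L with carry-in 1; given D=6, B=5 and digits 0,3,4,5,6,7,8 already taken and all letters distinct, that pins L to 2 ⇒ L=2.
Step 9. [col 6: D + L ≡ G (mod 10)] from column 6 (D=6, L=2, carry-in 1, digits 0,2,3,4,5,6,7,8 already taken and all letters distinct): G must equal 9. So G=9.

Answer: B=5, D=6, E=4, F=7, G=9, L=2, O=3, U=0, X=8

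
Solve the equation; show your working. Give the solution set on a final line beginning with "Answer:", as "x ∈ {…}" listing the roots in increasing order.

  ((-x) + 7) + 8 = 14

Step 1. [((-x) + 7) + 8 = 14] 8 comes off first (subtract 8), so sub: (-x) + 7 = 6.
Step 2. [(-x) + 7 = 6] the outer +7 inverts by subtracting 7 ⇒ sub: -x = -1.
Step 3. [-x = -1] flip signs both sides, so neg: x = 1.

Answer: x ∈ {1}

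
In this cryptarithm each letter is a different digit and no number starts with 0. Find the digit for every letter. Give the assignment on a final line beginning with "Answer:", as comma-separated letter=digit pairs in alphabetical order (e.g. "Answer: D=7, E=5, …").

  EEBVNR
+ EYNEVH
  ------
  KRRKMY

Step 1. [col 1: R + H ≡ Y (mod 10)] column 1 (R + H ≡ Y (mod 10), carry-in 0) doesn't pin H yet; pick H=6 and continue. So H=6.
Step 2. [col 1: R + H ≡ Y (mod 10)] Y=5 is one option consistent with column 1 (R + H ≡ Y (mod 10), carry-in 0) — take it. So Y=5.
Step 3. [col 1: R + H ≡ Y (mod 10)] from column 1 (H=6, Y=5, carry-in 0, digits 5,6 already taken and all letters distinct): R must equal 9. So R=9.
Step 4. [col 2: N + V ≡ M (mod 10)] column 2 (N + V ≡ M (mod 10), carry-in 1) doesn't pin V yet; pick V=3 and continue ⇒ V=3.
Step 5. [col 2: N + V ≡ M (mod 10)] no forcing yet in column 2 (carry-in 1); N=7 is free and consistent — try it. So N=7.
Step 6. [col 2: N + V ≡ M (mod 10)] in column 2 we have N+V≡M with carry-in 1; given N=7, V=3 and digits 3,5,6,7,9 already taken and all letters distinct, that pins M to 1 ⇒ M=1.
Step 7. [col 3: V + E ≡ K (mod 10)] K=8 is one option consistent with column 3 (V + E ≡ K (mod 10), carry-in 1) — take it ⇒ K=8.
Step 8. [col 3: V + E ≡ K (mod 10)] column 3: given V=3, K=8, carry-in 1, and digits 1,3,5,6,7,8,9 already taken and all letters distinct, V+E≡K (mod 10) forces E=4. So E=4.
Step 9. [col 4: B + N ≡ R (mod 10)] column 4: given N=7, R=9, carry-in 0, and digits 1,3,4,5,6,7,8,9 already taken and all letters distinct, B+N≡R (mod 10) forces B=2. So B=2.

Answer: B=2, E=4, H=6, K=8, M=1, N=7, R=9, V=3, Y=5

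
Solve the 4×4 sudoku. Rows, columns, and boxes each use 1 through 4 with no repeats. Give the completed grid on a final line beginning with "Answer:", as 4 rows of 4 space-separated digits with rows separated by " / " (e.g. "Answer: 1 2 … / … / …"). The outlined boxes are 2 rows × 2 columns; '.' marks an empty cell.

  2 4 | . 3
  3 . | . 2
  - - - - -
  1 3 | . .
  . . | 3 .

Step 1. [r3c4∈{4}] only 4 remains possible at r3c4 ⇒ r3c4=4.
Step 2. [r2c3∈{1,4}] 4 has one home in row 2: r2c3, so r2c3=4.
Step 3. [r4c2∈{2}] r4c2 has the single candidate 2 ⇒ r4c2=2.
Step 4. [r4c1∈{4}] only 4 remains possible at r4c1 ⇒ r4c1=4.
Step 5. [r2c2∈{1}] r2c2's peers cover all but 1. So r2c2=1.
Step 6. [r1c3∈{1}] only 1 remains possible at r1c3 ⇒ r1c3=1.
Step 7. [r3c3∈{2}] nothing but 2 survives at r3c3. So r3c3=2.
Step 8. [r4c4∈{1}] only 1 remains possible at r4c4. So r4c4=1.

Answer: 2 4 1 3 / 3 1 4 2 / 1 3 2 4 / 4 2 3 1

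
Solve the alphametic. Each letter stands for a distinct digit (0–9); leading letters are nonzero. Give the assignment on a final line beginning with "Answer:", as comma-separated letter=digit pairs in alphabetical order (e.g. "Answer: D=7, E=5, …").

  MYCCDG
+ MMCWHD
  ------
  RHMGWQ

Step 1. [col 1: G + D ≡ Q (mod 10)] G=8 is one option consistent with column 1 (G + D ≡ Q (mod 10), carry-in 0) — take it. So G=8.
Step 2. [col 1: G + D ≡ Q (mod 10)] Q=5 is one option consistent with column 1 (G + D ≡ Q (mod 10), carry-in 0) — take it, so Q=5.
Step 3. [col 1: G + D ≡ Q (mod 10)] column 1 reads G+D+carry(0)=Q with G=8, Q=5; with digits 5,8 already taken and all letters distinct, the only value for D is 7. So D=7.
Step 4. [col 2: D + H ≡ W (mod 10)] several values work for H in column 2 (D + H ≡ W (mod 10), carry-in 1); try H=3. So H=3.
Step 5. [col 2: D + H ≡ W (mod 10)] from column 2 (D=7, H=3, carry-in 1, digits 3,5,7,8 already taken and all letters distinct): W must equal 1 ⇒ W=1.
Step 6. [col 3: C + W ≡ G (mod 10)] in column 3 we have C+W≡G with carry-in 1; given W=1, G=8 and digits 1,3,5,7,8 already taken and all letters distinct, that pins C to 6 ⇒ C=6.
Step 7. [col 4: C + C ≡ M (mod 10)] in column 4 we have C+C≡M with carry-in 0; given C=6 and digits 1,3,5,6,7,8 already taken and all letters distinct, that pins M to 2 ⇒ M=2.
Step 8. [col 5: Y + M ≡ H (mod 10)] column 5: given M=2, H=3, carry-in 1, and digits 1,2,3,5,6,7,8 already taken and all letters distinct, Y+M≡H (mod 10) forces Y=0. So Y=0.
Step 9. [col 6: M + M ≡ R (mod 10)] column 6 reads M+M+carry(0)=R with M=2; with digits 0,1,2,3,5,6,7,8 already taken and all letters distinct, the only value for R is 4 ⇒ R=4.

Answer: C=6, D=7, G=8, H=3, M=2, Q=5, R=4, W=1, Y=0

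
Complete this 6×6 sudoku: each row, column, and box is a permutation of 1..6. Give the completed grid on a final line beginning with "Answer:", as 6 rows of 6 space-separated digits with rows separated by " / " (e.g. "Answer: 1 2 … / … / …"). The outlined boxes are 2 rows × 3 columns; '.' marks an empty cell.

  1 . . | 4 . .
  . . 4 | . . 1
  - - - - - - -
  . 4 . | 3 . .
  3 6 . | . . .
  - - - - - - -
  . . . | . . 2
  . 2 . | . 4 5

Step 1. [r5c5∈{1,3,6}] 3 has one home in box 6: r5c5, so r5c5=3.
Step 2. [r6c1∈{6}] r6c1 is down to just 6. So r6c1=6.
Step 3. [r1c3∈{2,3,5,6}] in col 3, 6 fits only at r1c3. So r1c3=6.
Step 4. [r1c5∈{2,5}] in row 1, 2 fits only at r1c5. So r1c5=2.
Step 5. [r5c2∈{1,5}] across col 2, 1 lands solely at r5c2 ⇒ r5c2=1.
Step 6. [r1c2∈{3,5}] row 1 places 5 nowhere but r1c2 ⇒ r1c2=5.
Step 7. [r5c3∈{5}] r5c3 is down to just 5. So r5c3=5.
Step 8. [r4c4∈{1,2,5}] in col 4, 2 fits only at r4c4, so r4c4=2.
Step 9. [r4c5∈{1,5}] 5 has one home in row 4: r4c5 ⇒ r4c5=5.
Step 10. [r3c3∈{1,2}] in col 3, 2 fits only at r3c3, so r3c3=2.
Step 11. [r2c5∈{6}] r2c5's peers cover all but 6, so r2c5=6.
Step 12. [r5c4∈{6}] nothing but 6 survives at r5c4, so r5c4=6.
Step 13. [r2c4∈{5}] r2c4 is down to just 5. So r2c4=5.
Step 14. [r6c3∈{3}] nothing but 3 survives at r6c3 ⇒ r6c3=3.
Step 15. [r2c1∈{2}] nothing but 2 survives at r2c1, so r2c1=2.
Step 16. [r3c1∈{5}] r3c1 is down to just 5. So r3c1=5.
Step 17. [r4c3∈{1}] r4c3 is down to just 1, so r4c3=1.
Step 18. [r5c1∈{4}] nothing but 4 survives at r5c1, so r5c1=4.
Step 19. [r2c2∈{3}] r2c2's peers cover all but 3. So r2c2=3.
Step 20. [r3c6∈{6}] r3c6's peers cover all but 6, so r3c6=6.
Step 21. [r3c5∈{1}] nothing but 1 survives at r3c5 ⇒ r3c5=1.
Step 22. [r1c6∈{3}] nothing but 3 survives at r1c6 ⇒ r1c6=3.
Step 23. [r6c4∈{1}] only 1 remains possible at r6c4 ⇒ r6c4=1.
Step 24. [r4c6∈{4}] only 4 remains possible at r4c6. So r4c6=4.

Answer: 1 5 6 4 2 3 / 2 3 4 5 6 1 / 5 4 2 3 1 6 / 3 6 1 2 5 4 / 4 1 5 6 3 2 / 6 2 3 1 4 5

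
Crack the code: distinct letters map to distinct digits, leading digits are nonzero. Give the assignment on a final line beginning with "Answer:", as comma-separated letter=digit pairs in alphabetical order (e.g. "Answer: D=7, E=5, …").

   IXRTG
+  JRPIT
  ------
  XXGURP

Step 1. [col 1: G + T ≡ P (mod 10)] column 1 (G + T ≡ P (mod 10), carry-in 0) doesn't pin P yet; pick P=9 and continue, so P=9.
Step 2. [col 1: G + T ≡ P (mod 10)] column 1 (G + T ≡ P (mod 10), carry-in 0) doesn't pin T yet; pick T=2 and continue. So T=2.
Step 3. [X] X is the leading digit of a 6-digit sum of two 5-digit numbers; the final carry is exactly 1, so X=1.
Step 4. [col 1: G + T ≡ P (mod 10)] column 1: given T=2, P=9, carry-in 0, and digits 1,2,9 already taken and all letters distinct, G+T≡P (mod 10) forces G=7 ⇒ G=7.
Step 5. [col 2: T + I ≡ R (mod 10)] several values work for I in column 2 (T + I ≡ R (mod 10), carry-in 0); try I=3 ⇒ I=3.
Step 6. [col 2: T + I ≡ R (mod 10)] in column 2 we have T+I≡R with carry-in 0; given T=2, I=3 and digits 1,2,3,7,9 already taken and all letters distinct, that pins R to 5 ⇒ R=5.
Step 7. [col 3: R + P ≡ U (mod 10)] from column 3 (R=5, P=9, carry-in 0, digits 1,2,3,5,7,9 already taken and all letters distinct): U must equal 4, so U=4.
Step 8. [col 5: I + J ≡ X (mod 10)] from column 5 (I=3, X=1, carry-in 0, digits 1,2,3,4,5,7,9 already taken and all letters distinct): J must equal 8. So J=8.

Answer: G=7, I=3, J=8, P=9, R=5, T=2, U=4, X=1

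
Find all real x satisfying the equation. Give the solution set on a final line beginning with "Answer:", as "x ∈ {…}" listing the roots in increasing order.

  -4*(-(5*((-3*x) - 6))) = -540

Step 1. [-4*(-(5*((-3*x) - 6))) = -540] LHS = -4·(…); ÷-4 both sides. So div: -(5*((-3*x) - 6)) = 135.
Step 2. [-(5*((-3*x) - 6)) = 135] LHS negated; negate both sides, so neg: 5*((-3*x) - 6) = -135.
Step 3. [5*((-3*x) - 6) = -135] 5·(inner) — divide through by 5 ⇒ div: (-3*x) - 6 = -27.
Step 4. [(-3*x) - 6 = -27] -3 | LHS and -3 | -27: pull -3 out. So factor: x + 2 = 9.
Step 5. [x + 2 = 9] the outer +2 inverts by subtracting 2, so sub: x = 7.

Answer: x ∈ {7}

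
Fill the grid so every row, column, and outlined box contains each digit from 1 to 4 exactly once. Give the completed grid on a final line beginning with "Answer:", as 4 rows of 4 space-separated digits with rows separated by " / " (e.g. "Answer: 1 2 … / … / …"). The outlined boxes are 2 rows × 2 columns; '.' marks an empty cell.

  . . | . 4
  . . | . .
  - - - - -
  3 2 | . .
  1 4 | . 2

Step 1. [r2c4∈{1,3}] col 4 places 3 nowhere but r2c4. So r2c4=3.
Step 2. [r2c2∈{1}] nothing but 1 survives at r2c2 ⇒ r2c2=1.
Step 3. [r2c3∈{2}] r2c3 is down to just 2. So r2c3=2.
Step 4. [r3c3∈{1,4}] row 3 places 4 nowhere but r3c3, so r3c3=4.
Step 5. [r2c1∈{4}] r2c1's peers cover all but 4. So r2c1=4.
Step 6. [r1c3∈{1}] r1c3's peers cover all but 1 ⇒ r1c3=1.
Step 7. [r3c4∈{1}] nothing but 1 survives at r3c4, so r3c4=1.
Step 8. [r1c2∈{3}] only 3 remains possible at r1c2 ⇒ r1c2=3.
Step 9. [r4c3∈{3}] r4c3 has the single candidate 3 ⇒ r4c3=3.
Step 10. [r1c1∈{2}] only 2 remains possible at r1c1. So r1c1=2.

Answer: 2 3 1 4 / 4 1 2 3 / 3 2 4 1 / 1 4 3 2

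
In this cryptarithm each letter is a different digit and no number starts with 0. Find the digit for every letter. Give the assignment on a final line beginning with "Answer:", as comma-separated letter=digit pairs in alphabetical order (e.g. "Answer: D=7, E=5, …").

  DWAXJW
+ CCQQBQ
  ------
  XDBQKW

Step 1. [col 1: W + Q ≡ W (mod 10)] in column 1 we have W+Q≡W with carry-in 0; given nothing yet and all letters distinct, none taken yet, that pins Q to 0. So Q=0.
Step 2. [col 1: W + Q ≡ W (mod 10)] column 1 (W + Q ≡ W (mod 10), carry-in 0) doesn't pin W yet; pick W=8 and continue ⇒ W=8.
Step 3. [col 2: J + B ≡ K (mod 10)] column 2 (J + B ≡ K (mod 10), carry-in 0) doesn't pin J yet; pick J=4 and continue. So J=4.
Step 4. [col 2: J + B ≡ K (mod 10)] column 2 (J + B ≡ K (mod 10), carry-in 0) doesn't pin B yet; pick B=7 and continue, so B=7.
Step 5. [col 2: J + B ≡ K (mod 10)] column 2 reads J+B+carry(0)=K with J=4, B=7; with digits 0,4,7,8 already taken and all letters distinct, the only value for K is 1 ⇒ K=1.
Step 6. [col 3: X + Q ≡ Q (mod 10)] column 3 reads X+Q+carry(1)=Q with Q=0; with digits 0,1,4,7,8 already taken and all letters distinct, the only value for X is 9, so X=9.
Step 7. [col 4: A + Q ≡ B (mod 10)] from column 4 (Q=0, B=7, carry-in 1, digits 0,1,4,7,8,9 already taken and all letters distinct): A must equal 6. So A=6.
Step 8. [col 5: W + C ≡ D (mod 10)] column 5 reads W+C+carry(0)=D with W=8; with digits 0,1,4,6,7,8,9 already taken and all letters distinct, the only value for D is 3 ⇒ D=3.
Step 9. [col 5: W + C ≡ D (mod 10)] column 5 reads W+C+carry(0)=D with W=8, D=3; with digits 0,1,3,4,6,7,8,9 already taken and all letters distinct, the only value for C is 5, so C=5.

Answer: A=6, B=7, C=5, D=3, J=4, K=1, Q=0, W=8, X=9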